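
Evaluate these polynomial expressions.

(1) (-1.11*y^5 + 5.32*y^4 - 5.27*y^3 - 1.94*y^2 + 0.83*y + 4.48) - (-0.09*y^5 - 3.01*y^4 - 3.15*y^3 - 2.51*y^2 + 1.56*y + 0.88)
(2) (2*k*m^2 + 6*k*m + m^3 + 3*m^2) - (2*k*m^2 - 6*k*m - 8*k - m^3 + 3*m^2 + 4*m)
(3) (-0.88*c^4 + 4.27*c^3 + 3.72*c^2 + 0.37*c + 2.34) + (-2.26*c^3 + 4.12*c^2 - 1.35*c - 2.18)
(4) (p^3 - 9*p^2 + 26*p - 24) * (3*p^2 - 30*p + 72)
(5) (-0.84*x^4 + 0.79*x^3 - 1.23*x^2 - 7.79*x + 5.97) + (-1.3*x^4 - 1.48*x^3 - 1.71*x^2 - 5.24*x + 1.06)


(1) = -1.02*y^5 + 8.33*y^4 - 2.12*y^3 + 0.57*y^2 - 0.73*y + 3.6
(2) = 12*k*m + 8*k + 2*m^3 - 4*m
(3) = -0.88*c^4 + 2.01*c^3 + 7.84*c^2 - 0.98*c + 0.16
(4) = 3*p^5 - 57*p^4 + 420*p^3 - 1500*p^2 + 2592*p - 1728
(5) = -2.14*x^4 - 0.69*x^3 - 2.94*x^2 - 13.03*x + 7.03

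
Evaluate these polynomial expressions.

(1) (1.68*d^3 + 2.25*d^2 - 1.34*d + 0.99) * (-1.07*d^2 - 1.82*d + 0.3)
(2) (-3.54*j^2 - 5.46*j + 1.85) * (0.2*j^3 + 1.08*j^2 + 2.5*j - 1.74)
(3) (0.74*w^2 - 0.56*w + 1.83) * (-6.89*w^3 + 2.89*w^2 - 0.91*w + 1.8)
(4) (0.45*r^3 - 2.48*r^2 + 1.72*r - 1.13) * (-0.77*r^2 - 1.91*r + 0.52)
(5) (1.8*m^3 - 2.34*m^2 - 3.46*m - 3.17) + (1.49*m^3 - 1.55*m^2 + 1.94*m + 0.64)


(1) = -1.7976*d^5 - 5.4651*d^4 - 2.1572*d^3 + 2.0545*d^2 - 2.2038*d + 0.297
(2) = -0.708*j^5 - 4.9152*j^4 - 14.3768*j^3 - 5.4924*j^2 + 14.1254*j - 3.219
(3) = -5.0986*w^5 + 5.997*w^4 - 14.9005*w^3 + 7.1303*w^2 - 2.6733*w + 3.294
(4) = -0.3465*r^5 + 1.0501*r^4 + 3.6464*r^3 - 3.7047*r^2 + 3.0527*r - 0.5876
(5) = 3.29*m^3 - 3.89*m^2 - 1.52*m - 2.53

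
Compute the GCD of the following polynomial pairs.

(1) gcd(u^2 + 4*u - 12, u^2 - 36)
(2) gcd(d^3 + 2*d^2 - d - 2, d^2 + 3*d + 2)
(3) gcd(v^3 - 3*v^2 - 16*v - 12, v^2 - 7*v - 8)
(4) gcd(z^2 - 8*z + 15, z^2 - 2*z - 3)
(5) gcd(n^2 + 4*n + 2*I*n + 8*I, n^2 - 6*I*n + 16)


(1) = u + 6
(2) = d^2 + 3*d + 2
(3) = v + 1
(4) = gcd((z - 5)*(z - 3), (z - 3)*(z + 1)) = z - 3
(5) = n + 2*I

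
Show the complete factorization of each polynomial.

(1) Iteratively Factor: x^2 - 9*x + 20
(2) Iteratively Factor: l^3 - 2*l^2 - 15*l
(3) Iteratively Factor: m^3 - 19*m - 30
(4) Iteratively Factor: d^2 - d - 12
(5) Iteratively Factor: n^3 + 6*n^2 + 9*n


(1) = (x - 4)*(x - 5)
(2) = (l - 5)*(l^2 + 3*l) = l*(l - 5)*(l + 3)
(3) = (m - 5)*(m^2 + 5*m + 6) = (m - 5)*(m + 2)*(m + 3)
(4) = (d + 3)*(d - 4)
(5) = (n + 3)*(n^2 + 3*n) = n*(n + 3)*(n + 3)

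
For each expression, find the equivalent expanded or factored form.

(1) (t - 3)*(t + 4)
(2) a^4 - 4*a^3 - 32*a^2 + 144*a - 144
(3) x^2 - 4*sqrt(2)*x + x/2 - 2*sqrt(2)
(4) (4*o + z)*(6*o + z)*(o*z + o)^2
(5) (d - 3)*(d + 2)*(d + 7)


(1) = t^2 + t - 12
(2) = (a - 6)*(a - 2)^2*(a + 6)
(3) = (x + 1/2)*(x - 4*sqrt(2))
(4) = 24*o^4*z^2 + 48*o^4*z + 24*o^4 + 10*o^3*z^3 + 20*o^3*z^2 + 10*o^3*z + o^2*z^4 + 2*o^2*z^3 + o^2*z^2
(5) = d^3 + 6*d^2 - 13*d - 42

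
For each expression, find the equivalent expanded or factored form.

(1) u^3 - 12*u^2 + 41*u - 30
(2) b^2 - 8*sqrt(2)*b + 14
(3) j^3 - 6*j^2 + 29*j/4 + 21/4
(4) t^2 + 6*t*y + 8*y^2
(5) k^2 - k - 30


(1) = (u - 6)*(u - 5)*(u - 1)
(2) = (b - 7*sqrt(2))*(b - sqrt(2))
(3) = (j - 7/2)*(j - 3)*(j + 1/2)
(4) = (t + 2*y)*(t + 4*y)
(5) = (k - 6)*(k + 5)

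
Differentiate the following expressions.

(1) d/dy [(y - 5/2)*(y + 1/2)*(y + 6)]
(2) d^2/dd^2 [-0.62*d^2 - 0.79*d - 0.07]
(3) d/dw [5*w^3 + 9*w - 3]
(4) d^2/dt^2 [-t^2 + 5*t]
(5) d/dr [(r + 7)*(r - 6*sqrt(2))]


(1) = 3*y^2 + 8*y - 53/4
(2) = -1.24000000000000
(3) = 15*w^2 + 9
(4) = -2
(5) = 2*r - 6*sqrt(2) + 7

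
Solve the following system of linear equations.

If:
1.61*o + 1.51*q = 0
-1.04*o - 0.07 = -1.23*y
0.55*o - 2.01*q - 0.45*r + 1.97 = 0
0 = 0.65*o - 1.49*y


Then:
o = -0.14
q = 0.15
r = 3.55
y = -0.06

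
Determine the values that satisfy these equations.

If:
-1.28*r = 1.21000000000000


Then:
r = -0.95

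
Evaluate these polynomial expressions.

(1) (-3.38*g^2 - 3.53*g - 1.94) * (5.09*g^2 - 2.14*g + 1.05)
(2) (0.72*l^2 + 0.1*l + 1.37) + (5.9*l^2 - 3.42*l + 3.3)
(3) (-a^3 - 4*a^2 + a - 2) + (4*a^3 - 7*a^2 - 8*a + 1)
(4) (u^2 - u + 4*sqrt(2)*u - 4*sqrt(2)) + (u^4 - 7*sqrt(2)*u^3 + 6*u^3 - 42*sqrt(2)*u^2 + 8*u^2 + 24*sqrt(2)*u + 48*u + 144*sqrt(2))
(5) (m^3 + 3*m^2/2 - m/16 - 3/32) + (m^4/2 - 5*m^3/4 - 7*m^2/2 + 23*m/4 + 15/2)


(1) = -17.2042*g^4 - 10.7345*g^3 - 5.8694*g^2 + 0.4451*g - 2.037
(2) = 6.62*l^2 - 3.32*l + 4.67
(3) = 3*a^3 - 11*a^2 - 7*a - 1
(4) = u^4 - 7*sqrt(2)*u^3 + 6*u^3 - 42*sqrt(2)*u^2 + 9*u^2 + 28*sqrt(2)*u + 47*u + 140*sqrt(2)
(5) = m^4/2 - m^3/4 - 2*m^2 + 91*m/16 + 237/32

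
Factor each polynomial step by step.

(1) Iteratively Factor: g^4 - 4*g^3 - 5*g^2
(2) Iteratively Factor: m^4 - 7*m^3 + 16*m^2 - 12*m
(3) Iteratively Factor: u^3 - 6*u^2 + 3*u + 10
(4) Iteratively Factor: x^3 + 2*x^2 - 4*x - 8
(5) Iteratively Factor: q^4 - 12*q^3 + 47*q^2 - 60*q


(1) = (g - 5)*(g^3 + g^2) = g*(g - 5)*(g^2 + g) = g^2*(g - 5)*(g + 1)
(2) = (m - 2)*(m^3 - 5*m^2 + 6*m) = m*(m - 2)*(m^2 - 5*m + 6) = m*(m - 2)^2*(m - 3)
(3) = (u - 5)*(u^2 - u - 2) = (u - 5)*(u + 1)*(u - 2)
(4) = (x - 2)*(x^2 + 4*x + 4) = (x - 2)*(x + 2)*(x + 2)
(5) = (q)*(q^3 - 12*q^2 + 47*q - 60) = q*(q - 4)*(q^2 - 8*q + 15) = q*(q - 4)*(q - 3)*(q - 5)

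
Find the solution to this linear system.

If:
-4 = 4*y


Then:
y = -1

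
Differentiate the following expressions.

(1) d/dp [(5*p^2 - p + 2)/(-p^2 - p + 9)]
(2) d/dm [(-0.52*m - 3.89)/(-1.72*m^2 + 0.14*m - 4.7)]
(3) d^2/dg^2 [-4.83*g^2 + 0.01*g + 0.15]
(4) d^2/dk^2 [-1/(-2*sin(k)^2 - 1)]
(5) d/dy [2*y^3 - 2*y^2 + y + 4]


(1) = (-6*p^2 + 94*p - 7)/(p^4 + 2*p^3 - 17*p^2 - 18*p + 81)
(2) = (-0.8944*m^2 - 13.3816*m + 2.9886)/(2.9584*m^4 - 0.4816*m^3 + 16.1876*m^2 - 1.316*m + 22.09)
(3) = -9.66000000000000
(4) = 4*(4*sin(k)^4 - cos(4*k))/(2 - cos(2*k))^3
(5) = 6*y^2 - 4*y + 1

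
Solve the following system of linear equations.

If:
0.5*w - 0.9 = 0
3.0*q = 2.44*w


Then:
q = 1.46
w = 1.80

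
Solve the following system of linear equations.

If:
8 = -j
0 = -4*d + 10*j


Then:
d = -20
j = -8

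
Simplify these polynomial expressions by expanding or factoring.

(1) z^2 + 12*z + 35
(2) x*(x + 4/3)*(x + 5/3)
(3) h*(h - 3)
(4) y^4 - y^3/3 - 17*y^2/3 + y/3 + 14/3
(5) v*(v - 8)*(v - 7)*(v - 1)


(1) = (z + 5)*(z + 7)
(2) = x^3 + 3*x^2 + 20*x/9
(3) = h^2 - 3*h
(4) = (y - 7/3)*(y - 1)*(y + 1)*(y + 2)
(5) = v^4 - 16*v^3 + 71*v^2 - 56*v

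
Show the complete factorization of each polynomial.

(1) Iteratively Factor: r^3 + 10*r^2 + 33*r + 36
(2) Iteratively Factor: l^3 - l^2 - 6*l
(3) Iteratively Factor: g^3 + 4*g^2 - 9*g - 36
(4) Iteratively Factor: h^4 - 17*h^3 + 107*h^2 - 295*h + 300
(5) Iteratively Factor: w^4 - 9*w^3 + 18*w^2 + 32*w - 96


(1) = (r + 3)*(r^2 + 7*r + 12) = (r + 3)*(r + 4)*(r + 3)
(2) = (l)*(l^2 - l - 6) = l*(l - 3)*(l + 2)
(3) = (g + 4)*(g^2 - 9) = (g + 3)*(g + 4)*(g - 3)
(4) = (h - 5)*(h^3 - 12*h^2 + 47*h - 60) = (h - 5)^2*(h^2 - 7*h + 12) = (h - 5)^2*(h - 4)*(h - 3)
(5) = (w - 3)*(w^3 - 6*w^2 + 32) = (w - 4)*(w - 3)*(w^2 - 2*w - 8) = (w - 4)*(w - 3)*(w + 2)*(w - 4)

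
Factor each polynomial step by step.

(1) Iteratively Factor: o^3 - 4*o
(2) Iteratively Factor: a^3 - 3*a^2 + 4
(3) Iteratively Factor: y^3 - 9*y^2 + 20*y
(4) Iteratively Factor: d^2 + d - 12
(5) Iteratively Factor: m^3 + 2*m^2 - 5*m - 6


(1) = (o - 2)*(o^2 + 2*o) = (o - 2)*(o + 2)*(o)
(2) = (a - 2)*(a^2 - a - 2) = (a - 2)^2*(a + 1)
(3) = (y)*(y^2 - 9*y + 20) = y*(y - 5)*(y - 4)
(4) = (d + 4)*(d - 3)
(5) = (m - 2)*(m^2 + 4*m + 3) = (m - 2)*(m + 1)*(m + 3)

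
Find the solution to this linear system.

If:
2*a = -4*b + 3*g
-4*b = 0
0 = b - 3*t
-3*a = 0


Then:
a = 0
b = 0
g = 0
t = 0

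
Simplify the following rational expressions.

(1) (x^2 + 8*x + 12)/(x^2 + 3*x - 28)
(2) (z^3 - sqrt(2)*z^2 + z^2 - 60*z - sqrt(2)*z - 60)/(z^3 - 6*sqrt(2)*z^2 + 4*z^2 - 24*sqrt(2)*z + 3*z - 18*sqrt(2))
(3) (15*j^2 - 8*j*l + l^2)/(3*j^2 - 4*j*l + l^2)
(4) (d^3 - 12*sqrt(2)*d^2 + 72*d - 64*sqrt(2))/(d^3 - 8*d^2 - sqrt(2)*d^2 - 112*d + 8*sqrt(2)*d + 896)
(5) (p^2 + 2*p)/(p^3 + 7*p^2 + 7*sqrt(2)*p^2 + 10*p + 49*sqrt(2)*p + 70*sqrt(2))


(1) = (x^2 + 8*x + 12)/(x^2 + 3*x - 28)
(2) = (z + 5*sqrt(2))/(z + 3)
(3) = (5*j - l)/(j - l)
(4) = (d^2 - 4*sqrt(2)*d + 8)/(d^2 + d*(-8 + 7*sqrt(2)) - 56*sqrt(2))
(5) = p/(p^2 + p*(5 + 7*sqrt(2)) + 35*sqrt(2))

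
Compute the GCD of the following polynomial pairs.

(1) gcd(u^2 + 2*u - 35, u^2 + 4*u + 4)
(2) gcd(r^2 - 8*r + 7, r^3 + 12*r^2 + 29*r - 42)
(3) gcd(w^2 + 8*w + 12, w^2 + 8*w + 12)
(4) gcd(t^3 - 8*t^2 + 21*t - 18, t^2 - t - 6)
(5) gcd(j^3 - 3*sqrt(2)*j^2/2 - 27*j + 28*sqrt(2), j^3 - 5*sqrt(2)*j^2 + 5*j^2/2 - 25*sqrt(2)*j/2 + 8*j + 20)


(1) = 1
(2) = gcd((r - 7)*(r - 1), (r - 1)*(r + 6)*(r + 7)) = r - 1
(3) = w^2 + 8*w + 12
(4) = gcd((t - 3)^2*(t - 2), (t - 3)*(t + 2)) = t - 3
(5) = gcd((j - 4*sqrt(2))*(j - sqrt(2))*(j + 7*sqrt(2)/2), (j + 5/2)*(j - 4*sqrt(2))*(j - sqrt(2))) = j^2 - 5*sqrt(2)*j + 8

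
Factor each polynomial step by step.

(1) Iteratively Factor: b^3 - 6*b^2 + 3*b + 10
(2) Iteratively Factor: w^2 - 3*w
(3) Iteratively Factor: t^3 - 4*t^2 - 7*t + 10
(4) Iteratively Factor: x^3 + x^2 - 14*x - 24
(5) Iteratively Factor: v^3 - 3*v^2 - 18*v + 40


(1) = (b - 5)*(b^2 - b - 2) = (b - 5)*(b - 2)*(b + 1)
(2) = (w)*(w - 3)
(3) = (t + 2)*(t^2 - 6*t + 5) = (t - 1)*(t + 2)*(t - 5)
(4) = (x - 4)*(x^2 + 5*x + 6) = (x - 4)*(x + 3)*(x + 2)
(5) = (v - 5)*(v^2 + 2*v - 8) = (v - 5)*(v + 4)*(v - 2)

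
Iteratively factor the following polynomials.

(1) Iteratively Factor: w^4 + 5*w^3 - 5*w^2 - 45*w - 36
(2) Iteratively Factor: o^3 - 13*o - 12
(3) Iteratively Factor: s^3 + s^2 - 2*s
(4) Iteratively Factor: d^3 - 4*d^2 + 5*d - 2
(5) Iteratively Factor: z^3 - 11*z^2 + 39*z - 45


(1) = (w + 3)*(w^3 + 2*w^2 - 11*w - 12) = (w + 3)*(w + 4)*(w^2 - 2*w - 3) = (w + 1)*(w + 3)*(w + 4)*(w - 3)
(2) = (o - 4)*(o^2 + 4*o + 3) = (o - 4)*(o + 3)*(o + 1)
(3) = (s + 2)*(s^2 - s) = s*(s + 2)*(s - 1)
(4) = (d - 1)*(d^2 - 3*d + 2) = (d - 1)^2*(d - 2)
(5) = (z - 3)*(z^2 - 8*z + 15) = (z - 3)^2*(z - 5)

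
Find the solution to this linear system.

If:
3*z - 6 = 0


Then:
z = 2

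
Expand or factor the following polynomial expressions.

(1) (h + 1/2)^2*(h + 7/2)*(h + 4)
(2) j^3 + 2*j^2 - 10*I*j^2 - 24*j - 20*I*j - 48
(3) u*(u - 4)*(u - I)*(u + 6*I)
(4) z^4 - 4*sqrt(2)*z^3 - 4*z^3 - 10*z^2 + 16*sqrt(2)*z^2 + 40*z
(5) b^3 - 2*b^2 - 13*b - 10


(1) = h^4 + 17*h^3/2 + 87*h^2/4 + 127*h/8 + 7/2
(2) = (j + 2)*(j - 6*I)*(j - 4*I)
(3) = u^4 - 4*u^3 + 5*I*u^3 + 6*u^2 - 20*I*u^2 - 24*u
(4) = z*(z - 4)*(z - 5*sqrt(2))*(z + sqrt(2))
(5) = (b - 5)*(b + 1)*(b + 2)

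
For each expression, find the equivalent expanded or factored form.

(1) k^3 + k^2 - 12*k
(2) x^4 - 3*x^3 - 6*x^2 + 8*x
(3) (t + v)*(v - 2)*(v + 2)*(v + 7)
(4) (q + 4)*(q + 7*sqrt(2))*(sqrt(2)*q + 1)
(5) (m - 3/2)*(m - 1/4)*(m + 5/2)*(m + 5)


(1) = k*(k - 3)*(k + 4)
(2) = x*(x - 4)*(x - 1)*(x + 2)
(3) = t*v^3 + 7*t*v^2 - 4*t*v - 28*t + v^4 + 7*v^3 - 4*v^2 - 28*v
(4) = sqrt(2)*q^3 + 4*sqrt(2)*q^2 + 15*q^2 + 7*sqrt(2)*q + 60*q + 28*sqrt(2)
(5) = m^4 + 23*m^3/4 - m^2/4 - 305*m/16 + 75/16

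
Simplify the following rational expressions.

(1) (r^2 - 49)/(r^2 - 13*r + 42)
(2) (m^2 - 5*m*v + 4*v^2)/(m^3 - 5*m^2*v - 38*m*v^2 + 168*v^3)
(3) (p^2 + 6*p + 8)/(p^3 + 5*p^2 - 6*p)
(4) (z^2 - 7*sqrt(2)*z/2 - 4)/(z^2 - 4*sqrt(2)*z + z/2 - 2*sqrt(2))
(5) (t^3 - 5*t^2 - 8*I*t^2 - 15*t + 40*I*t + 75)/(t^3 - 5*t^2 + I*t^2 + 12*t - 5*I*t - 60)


(1) = (r + 7)/(r - 6)
(2) = (-m + v)/(-m^2 + m*v + 42*v^2)
(3) = (p^2 + 6*p + 8)/(p^3 + 5*p^2 - 6*p)
(4) = (4*z + 2*sqrt(2))/(4*z + 2)
(5) = (t - 5*I)/(t + 4*I)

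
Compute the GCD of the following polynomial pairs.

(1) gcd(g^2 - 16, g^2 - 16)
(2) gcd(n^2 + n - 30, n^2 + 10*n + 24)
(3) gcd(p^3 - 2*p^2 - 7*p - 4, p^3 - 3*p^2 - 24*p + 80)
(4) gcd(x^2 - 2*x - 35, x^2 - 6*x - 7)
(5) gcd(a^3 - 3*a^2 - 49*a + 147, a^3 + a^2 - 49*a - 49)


(1) = gcd((g - 4)*(g + 4), (g - 4)*(g + 4)) = g^2 - 16
(2) = n + 6
(3) = gcd((p - 4)*(p + 1)^2, (p - 4)^2*(p + 5)) = p - 4
(4) = gcd((x - 7)*(x + 5), (x - 7)*(x + 1)) = x - 7
(5) = gcd((a - 7)*(a - 3)*(a + 7), (a - 7)*(a + 1)*(a + 7)) = a^2 - 49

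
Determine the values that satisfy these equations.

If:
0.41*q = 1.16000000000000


Then:
q = 2.83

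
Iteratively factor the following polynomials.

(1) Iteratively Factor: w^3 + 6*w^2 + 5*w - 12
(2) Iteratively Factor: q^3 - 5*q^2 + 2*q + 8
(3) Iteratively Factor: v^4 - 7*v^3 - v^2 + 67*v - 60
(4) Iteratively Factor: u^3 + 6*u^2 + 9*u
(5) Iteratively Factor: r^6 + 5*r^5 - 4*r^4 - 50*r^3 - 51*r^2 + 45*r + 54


(1) = (w + 3)*(w^2 + 3*w - 4) = (w - 1)*(w + 3)*(w + 4)
(2) = (q - 2)*(q^2 - 3*q - 4) = (q - 4)*(q - 2)*(q + 1)
(3) = (v - 5)*(v^3 - 2*v^2 - 11*v + 12) = (v - 5)*(v - 4)*(v^2 + 2*v - 3) = (v - 5)*(v - 4)*(v + 3)*(v - 1)
(4) = (u + 3)*(u^2 + 3*u) = (u + 3)^2*(u)
(5) = (r - 3)*(r^5 + 8*r^4 + 20*r^3 + 10*r^2 - 21*r - 18) = (r - 3)*(r + 1)*(r^4 + 7*r^3 + 13*r^2 - 3*r - 18) = (r - 3)*(r + 1)*(r + 2)*(r^3 + 5*r^2 + 3*r - 9) = (r - 3)*(r + 1)*(r + 2)*(r + 3)*(r^2 + 2*r - 3) = (r - 3)*(r - 1)*(r + 1)*(r + 2)*(r + 3)*(r + 3)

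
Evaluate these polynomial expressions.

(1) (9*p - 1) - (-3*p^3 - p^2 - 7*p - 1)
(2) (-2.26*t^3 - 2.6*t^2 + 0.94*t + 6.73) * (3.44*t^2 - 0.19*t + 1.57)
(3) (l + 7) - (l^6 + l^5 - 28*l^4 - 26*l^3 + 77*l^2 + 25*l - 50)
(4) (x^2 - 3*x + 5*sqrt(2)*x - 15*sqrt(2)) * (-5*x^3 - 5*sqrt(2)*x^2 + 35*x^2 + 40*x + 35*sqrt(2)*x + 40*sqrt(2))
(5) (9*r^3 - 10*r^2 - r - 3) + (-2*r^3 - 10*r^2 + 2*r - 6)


(1) = 3*p^3 + p^2 + 16*p
(2) = -7.7744*t^5 - 8.5146*t^4 + 0.1794*t^3 + 18.8906*t^2 + 0.1971*t + 10.5661
(3) = -l^6 - l^5 + 28*l^4 + 26*l^3 - 77*l^2 - 24*l + 57
(4) = -5*x^5 - 30*sqrt(2)*x^4 + 50*x^4 - 115*x^3 + 300*sqrt(2)*x^3 - 390*sqrt(2)*x^2 + 380*x^2 - 720*sqrt(2)*x - 650*x - 1200
(5) = 7*r^3 - 20*r^2 + r - 9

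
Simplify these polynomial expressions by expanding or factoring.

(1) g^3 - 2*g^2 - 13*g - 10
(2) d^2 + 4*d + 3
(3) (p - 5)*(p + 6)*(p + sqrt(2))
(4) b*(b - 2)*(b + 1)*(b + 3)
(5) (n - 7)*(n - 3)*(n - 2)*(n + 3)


(1) = (g - 5)*(g + 1)*(g + 2)
(2) = (d + 1)*(d + 3)
(3) = p^3 + p^2 + sqrt(2)*p^2 - 30*p + sqrt(2)*p - 30*sqrt(2)
(4) = b^4 + 2*b^3 - 5*b^2 - 6*b
(5) = n^4 - 9*n^3 + 5*n^2 + 81*n - 126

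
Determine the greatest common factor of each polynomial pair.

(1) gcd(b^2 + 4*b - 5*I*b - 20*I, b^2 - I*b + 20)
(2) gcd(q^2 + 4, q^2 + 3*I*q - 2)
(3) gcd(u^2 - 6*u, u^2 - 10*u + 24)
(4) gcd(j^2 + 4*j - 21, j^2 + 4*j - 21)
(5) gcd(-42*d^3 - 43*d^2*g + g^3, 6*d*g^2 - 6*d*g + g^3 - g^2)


(1) = b - 5*I
(2) = q + 2*I
(3) = u - 6
(4) = j^2 + 4*j - 21
(5) = gcd((-7*d + g)*(d + g)*(6*d + g), g*(6*d + g)*(g - 1)) = 6*d + g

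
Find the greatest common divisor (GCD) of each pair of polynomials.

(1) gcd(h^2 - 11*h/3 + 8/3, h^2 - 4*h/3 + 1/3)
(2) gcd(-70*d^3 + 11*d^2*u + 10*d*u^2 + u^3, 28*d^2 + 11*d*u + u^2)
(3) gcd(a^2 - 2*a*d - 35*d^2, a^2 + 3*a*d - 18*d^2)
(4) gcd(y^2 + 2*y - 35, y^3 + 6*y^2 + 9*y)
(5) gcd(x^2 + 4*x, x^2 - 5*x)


(1) = gcd((h - 8/3)*(h - 1), (h - 1)*(h - 1/3)) = h - 1
(2) = 7*d + u
(3) = 1
(4) = 1
(5) = x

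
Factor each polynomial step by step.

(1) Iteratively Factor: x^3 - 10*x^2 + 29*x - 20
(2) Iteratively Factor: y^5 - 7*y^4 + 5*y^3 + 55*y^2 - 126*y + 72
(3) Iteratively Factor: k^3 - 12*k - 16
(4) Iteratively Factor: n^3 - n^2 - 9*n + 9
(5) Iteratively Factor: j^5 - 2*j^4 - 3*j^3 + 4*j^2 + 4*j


(1) = (x - 5)*(x^2 - 5*x + 4) = (x - 5)*(x - 1)*(x - 4)
(2) = (y - 4)*(y^4 - 3*y^3 - 7*y^2 + 27*y - 18) = (y - 4)*(y - 2)*(y^3 - y^2 - 9*y + 9) = (y - 4)*(y - 2)*(y - 1)*(y^2 - 9) = (y - 4)*(y - 2)*(y - 1)*(y + 3)*(y - 3)
(3) = (k + 2)*(k^2 - 2*k - 8) = (k + 2)^2*(k - 4)
(4) = (n - 1)*(n^2 - 9) = (n - 3)*(n - 1)*(n + 3)
(5) = (j)*(j^4 - 2*j^3 - 3*j^2 + 4*j + 4) = j*(j + 1)*(j^3 - 3*j^2 + 4) = j*(j - 2)*(j + 1)*(j^2 - j - 2) = j*(j - 2)^2*(j + 1)*(j + 1)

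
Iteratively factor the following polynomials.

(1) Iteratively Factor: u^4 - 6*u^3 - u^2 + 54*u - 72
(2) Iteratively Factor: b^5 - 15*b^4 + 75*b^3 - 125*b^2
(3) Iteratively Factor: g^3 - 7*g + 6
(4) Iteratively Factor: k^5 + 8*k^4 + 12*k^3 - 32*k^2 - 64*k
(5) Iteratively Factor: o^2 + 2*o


(1) = (u - 3)*(u^3 - 3*u^2 - 10*u + 24) = (u - 4)*(u - 3)*(u^2 + u - 6) = (u - 4)*(u - 3)*(u + 3)*(u - 2)
(2) = (b)*(b^4 - 15*b^3 + 75*b^2 - 125*b) = b^2*(b^3 - 15*b^2 + 75*b - 125) = b^2*(b - 5)*(b^2 - 10*b + 25) = b^2*(b - 5)^2*(b - 5)
(3) = (g - 1)*(g^2 + g - 6) = (g - 1)*(g + 3)*(g - 2)
(4) = (k)*(k^4 + 8*k^3 + 12*k^2 - 32*k - 64) = k*(k + 4)*(k^3 + 4*k^2 - 4*k - 16) = k*(k - 2)*(k + 4)*(k^2 + 6*k + 8) = k*(k - 2)*(k + 4)^2*(k + 2)
(5) = (o)*(o + 2)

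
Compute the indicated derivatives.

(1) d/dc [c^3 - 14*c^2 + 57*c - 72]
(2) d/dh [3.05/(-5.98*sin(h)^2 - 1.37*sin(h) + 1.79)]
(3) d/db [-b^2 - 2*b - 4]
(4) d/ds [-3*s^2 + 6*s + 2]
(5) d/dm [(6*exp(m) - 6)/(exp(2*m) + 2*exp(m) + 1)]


(1) = 3*c^2 - 28*c + 57
(2) = (36.478*sin(h) + 4.1785)*cos(h)/(5.98*sin(h)^2 + 1.37*sin(h) - 1.79)^2
(3) = -2*b - 2
(4) = 6 - 6*s
(5) = 6*(3 - exp(m))*exp(m)/(exp(3*m) + 3*exp(2*m) + 3*exp(m) + 1)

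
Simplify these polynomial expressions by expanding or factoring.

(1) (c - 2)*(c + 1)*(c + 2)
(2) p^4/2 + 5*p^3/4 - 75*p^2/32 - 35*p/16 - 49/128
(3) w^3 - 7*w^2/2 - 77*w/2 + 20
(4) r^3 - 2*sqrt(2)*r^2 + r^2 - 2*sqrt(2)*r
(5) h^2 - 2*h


(1) = c^3 + c^2 - 4*c - 4
(2) = (p/2 + 1/4)*(p - 7/4)*(p + 1/4)*(p + 7/2)
(3) = (w - 8)*(w - 1/2)*(w + 5)
(4) = r*(r + 1)*(r - 2*sqrt(2))
(5) = h*(h - 2)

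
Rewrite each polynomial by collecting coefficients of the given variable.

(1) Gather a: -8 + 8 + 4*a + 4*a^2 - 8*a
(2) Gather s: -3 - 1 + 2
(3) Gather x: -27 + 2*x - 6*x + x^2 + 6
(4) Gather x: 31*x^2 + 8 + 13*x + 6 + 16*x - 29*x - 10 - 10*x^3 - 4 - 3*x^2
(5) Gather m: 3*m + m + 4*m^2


(1) = 4*a^2 - 4*a
(2) = -2
(3) = x^2 - 4*x - 21
(4) = -10*x^3 + 28*x^2
(5) = 4*m^2 + 4*m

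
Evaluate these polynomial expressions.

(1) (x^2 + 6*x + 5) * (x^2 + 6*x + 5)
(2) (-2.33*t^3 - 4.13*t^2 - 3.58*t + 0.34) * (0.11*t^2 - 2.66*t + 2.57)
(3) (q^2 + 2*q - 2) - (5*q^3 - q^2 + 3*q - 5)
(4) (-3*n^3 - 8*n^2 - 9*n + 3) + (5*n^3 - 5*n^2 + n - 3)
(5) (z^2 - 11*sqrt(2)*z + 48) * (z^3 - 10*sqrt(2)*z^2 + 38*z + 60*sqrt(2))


(1) = x^4 + 12*x^3 + 46*x^2 + 60*x + 25
(2) = -0.2563*t^5 + 5.7435*t^4 + 4.6039*t^3 - 1.0539*t^2 - 10.105*t + 0.8738
(3) = -5*q^3 + 2*q^2 - q + 3
(4) = 2*n^3 - 13*n^2 - 8*n
(5) = z^5 - 21*sqrt(2)*z^4 + 306*z^3 - 838*sqrt(2)*z^2 + 504*z + 2880*sqrt(2)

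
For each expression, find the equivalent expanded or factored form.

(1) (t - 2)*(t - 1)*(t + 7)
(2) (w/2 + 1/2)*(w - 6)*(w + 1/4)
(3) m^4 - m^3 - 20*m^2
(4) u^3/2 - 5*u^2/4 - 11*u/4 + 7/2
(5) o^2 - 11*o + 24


(1) = t^3 + 4*t^2 - 19*t + 14
(2) = w^3/2 - 19*w^2/8 - 29*w/8 - 3/4
(3) = m^2*(m - 5)*(m + 4)
(4) = (u/2 + 1)*(u - 7/2)*(u - 1)
(5) = (o - 8)*(o - 3)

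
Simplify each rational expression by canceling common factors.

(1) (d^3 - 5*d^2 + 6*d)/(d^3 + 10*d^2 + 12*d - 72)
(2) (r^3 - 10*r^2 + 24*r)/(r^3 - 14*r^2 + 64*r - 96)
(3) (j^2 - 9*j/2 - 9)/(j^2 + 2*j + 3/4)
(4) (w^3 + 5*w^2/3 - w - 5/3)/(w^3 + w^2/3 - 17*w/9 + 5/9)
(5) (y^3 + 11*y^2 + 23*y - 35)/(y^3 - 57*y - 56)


(1) = (d^2 - 3*d)/(d^2 + 12*d + 36)
(2) = r/(r - 4)
(3) = (2*j - 12)/(2*j + 1)
(4) = (3*w + 3)/(3*w - 1)
(5) = (y^2 + 4*y - 5)/(y^2 - 7*y - 8)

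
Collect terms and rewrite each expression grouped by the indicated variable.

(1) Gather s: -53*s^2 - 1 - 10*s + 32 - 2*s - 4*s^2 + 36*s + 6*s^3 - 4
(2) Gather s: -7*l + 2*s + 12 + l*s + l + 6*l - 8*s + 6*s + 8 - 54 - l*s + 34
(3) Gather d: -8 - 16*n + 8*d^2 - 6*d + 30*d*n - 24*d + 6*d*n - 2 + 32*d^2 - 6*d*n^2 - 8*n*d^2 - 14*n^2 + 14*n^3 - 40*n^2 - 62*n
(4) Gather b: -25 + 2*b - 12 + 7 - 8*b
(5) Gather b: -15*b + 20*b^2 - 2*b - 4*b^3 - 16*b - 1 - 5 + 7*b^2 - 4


(1) = 6*s^3 - 57*s^2 + 24*s + 27
(2) = 0
(3) = d^2*(40 - 8*n) + d*(-6*n^2 + 36*n - 30) + 14*n^3 - 54*n^2 - 78*n - 10
(4) = -6*b - 30
(5) = -4*b^3 + 27*b^2 - 33*b - 10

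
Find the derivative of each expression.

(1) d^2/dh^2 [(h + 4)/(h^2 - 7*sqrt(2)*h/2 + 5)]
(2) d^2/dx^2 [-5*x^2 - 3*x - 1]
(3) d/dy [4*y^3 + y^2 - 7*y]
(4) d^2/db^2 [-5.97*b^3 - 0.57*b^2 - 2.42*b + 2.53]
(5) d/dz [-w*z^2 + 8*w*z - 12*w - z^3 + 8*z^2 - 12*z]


(1) = 4*((h + 4)*(4*h - 7*sqrt(2))^2 + (-6*h - 8 + 7*sqrt(2))*(2*h^2 - 7*sqrt(2)*h + 10))/(2*h^2 - 7*sqrt(2)*h + 10)^3
(2) = -10
(3) = 12*y^2 + 2*y - 7
(4) = -35.82*b - 1.14
(5) = -2*w*z + 8*w - 3*z^2 + 16*z - 12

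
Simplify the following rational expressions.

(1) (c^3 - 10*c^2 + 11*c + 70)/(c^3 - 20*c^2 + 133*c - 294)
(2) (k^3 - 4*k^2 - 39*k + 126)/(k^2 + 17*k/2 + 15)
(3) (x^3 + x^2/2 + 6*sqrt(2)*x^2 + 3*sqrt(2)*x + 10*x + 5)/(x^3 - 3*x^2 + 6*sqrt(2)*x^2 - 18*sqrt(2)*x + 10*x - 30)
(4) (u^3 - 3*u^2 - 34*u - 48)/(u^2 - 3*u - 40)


(1) = (c^2 - 3*c - 10)/(c^2 - 13*c + 42)
(2) = (2*k^2 - 20*k + 42)/(2*k + 5)
(3) = (2*x + 1)/(2*x - 6)
(4) = (u^2 + 5*u + 6)/(u + 5)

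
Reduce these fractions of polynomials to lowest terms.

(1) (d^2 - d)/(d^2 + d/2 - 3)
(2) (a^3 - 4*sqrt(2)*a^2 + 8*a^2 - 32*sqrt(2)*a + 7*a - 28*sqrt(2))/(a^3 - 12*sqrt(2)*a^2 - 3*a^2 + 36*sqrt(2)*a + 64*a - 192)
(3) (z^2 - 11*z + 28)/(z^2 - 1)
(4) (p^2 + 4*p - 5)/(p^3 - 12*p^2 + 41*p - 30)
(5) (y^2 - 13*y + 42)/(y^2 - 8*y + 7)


(1) = (2*d^2 - 2*d)/(2*d^2 + d - 6)
(2) = (a^2 + 8*a + 7)/(a^2 + a*(-8*sqrt(2) - 3) + 24*sqrt(2))
(3) = (z^2 - 11*z + 28)/(z^2 - 1)
(4) = (p + 5)/(p^2 - 11*p + 30)
(5) = (y - 6)/(y - 1)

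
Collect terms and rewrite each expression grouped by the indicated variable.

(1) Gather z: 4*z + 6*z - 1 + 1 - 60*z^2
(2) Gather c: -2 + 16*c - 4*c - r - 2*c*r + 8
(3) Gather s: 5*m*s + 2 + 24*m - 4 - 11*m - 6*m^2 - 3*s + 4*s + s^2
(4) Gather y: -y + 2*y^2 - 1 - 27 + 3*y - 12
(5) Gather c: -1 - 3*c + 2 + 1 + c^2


(1) = -60*z^2 + 10*z
(2) = c*(12 - 2*r) - r + 6
(3) = -6*m^2 + 13*m + s^2 + s*(5*m + 1) - 2
(4) = 2*y^2 + 2*y - 40
(5) = c^2 - 3*c + 2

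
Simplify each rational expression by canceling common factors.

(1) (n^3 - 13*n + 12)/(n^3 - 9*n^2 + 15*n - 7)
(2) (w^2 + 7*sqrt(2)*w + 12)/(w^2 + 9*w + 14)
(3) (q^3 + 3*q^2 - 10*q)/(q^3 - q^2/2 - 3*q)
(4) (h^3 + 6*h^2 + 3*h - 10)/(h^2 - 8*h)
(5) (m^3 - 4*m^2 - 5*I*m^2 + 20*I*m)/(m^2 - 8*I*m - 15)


(1) = (n^2 + n - 12)/(n^2 - 8*n + 7)
(2) = (w^2 + 7*sqrt(2)*w + 12)/(w^2 + 9*w + 14)
(3) = (2*q + 10)/(2*q + 3)
(4) = (h^3 + 6*h^2 + 3*h - 10)/(h^2 - 8*h)
(5) = (m^2 - 4*m)/(m - 3*I)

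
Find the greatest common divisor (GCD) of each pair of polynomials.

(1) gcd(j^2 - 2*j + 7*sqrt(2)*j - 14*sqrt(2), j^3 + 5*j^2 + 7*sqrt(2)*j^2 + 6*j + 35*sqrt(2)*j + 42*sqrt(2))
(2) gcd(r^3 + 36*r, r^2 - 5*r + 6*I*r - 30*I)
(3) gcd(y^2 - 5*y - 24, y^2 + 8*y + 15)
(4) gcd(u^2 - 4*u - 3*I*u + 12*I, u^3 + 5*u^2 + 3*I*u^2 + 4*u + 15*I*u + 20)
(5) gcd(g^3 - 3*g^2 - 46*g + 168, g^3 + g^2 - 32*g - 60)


(1) = gcd((j - 2)*(j + 7*sqrt(2)), (j + 2)*(j + 3)*(j + 7*sqrt(2))) = j + 7*sqrt(2)
(2) = r + 6*I
(3) = y + 3
(4) = 1
(5) = gcd((g - 6)*(g - 4)*(g + 7), (g - 6)*(g + 2)*(g + 5)) = g - 6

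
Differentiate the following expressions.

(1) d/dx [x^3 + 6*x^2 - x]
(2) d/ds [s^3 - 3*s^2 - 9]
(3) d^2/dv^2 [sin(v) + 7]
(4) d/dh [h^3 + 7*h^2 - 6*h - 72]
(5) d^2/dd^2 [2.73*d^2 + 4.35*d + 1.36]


(1) = 3*x^2 + 12*x - 1
(2) = 3*s*(s - 2)
(3) = -sin(v)
(4) = 3*h^2 + 14*h - 6
(5) = 5.46000000000000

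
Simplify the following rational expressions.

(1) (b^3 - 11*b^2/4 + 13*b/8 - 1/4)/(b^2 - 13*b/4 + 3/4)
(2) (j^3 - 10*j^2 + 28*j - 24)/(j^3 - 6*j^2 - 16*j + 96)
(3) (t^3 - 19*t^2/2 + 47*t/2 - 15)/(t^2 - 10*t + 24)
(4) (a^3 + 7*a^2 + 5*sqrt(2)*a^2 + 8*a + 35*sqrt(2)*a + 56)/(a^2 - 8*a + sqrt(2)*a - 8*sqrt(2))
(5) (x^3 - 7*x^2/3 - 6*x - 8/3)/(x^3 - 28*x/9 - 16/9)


(1) = (2*b^2 - 5*b + 2)/(2*b - 6)
(2) = (j^2 - 4*j + 4)/(j^2 - 16)
(3) = (2*t^2 - 7*t + 5)/(2*t - 8)
(4) = (a^2 + a*(4*sqrt(2) + 7) + 28*sqrt(2))/(a - 8)
(5) = (3*x^2 - 9*x - 12)/(3*x^2 - 2*x - 8)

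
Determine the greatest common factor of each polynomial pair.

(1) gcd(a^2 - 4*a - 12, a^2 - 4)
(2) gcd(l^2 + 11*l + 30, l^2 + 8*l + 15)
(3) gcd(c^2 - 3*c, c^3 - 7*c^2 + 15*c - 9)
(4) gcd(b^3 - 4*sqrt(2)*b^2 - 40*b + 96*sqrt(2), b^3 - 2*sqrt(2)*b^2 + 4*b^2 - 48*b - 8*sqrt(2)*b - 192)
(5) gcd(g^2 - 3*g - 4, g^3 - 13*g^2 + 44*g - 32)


(1) = a + 2
(2) = l + 5
(3) = gcd(c*(c - 3), (c - 3)^2*(c - 1)) = c - 3
(4) = b^2 - 2*sqrt(2)*b - 48
(5) = gcd((g - 4)*(g + 1), (g - 8)*(g - 4)*(g - 1)) = g - 4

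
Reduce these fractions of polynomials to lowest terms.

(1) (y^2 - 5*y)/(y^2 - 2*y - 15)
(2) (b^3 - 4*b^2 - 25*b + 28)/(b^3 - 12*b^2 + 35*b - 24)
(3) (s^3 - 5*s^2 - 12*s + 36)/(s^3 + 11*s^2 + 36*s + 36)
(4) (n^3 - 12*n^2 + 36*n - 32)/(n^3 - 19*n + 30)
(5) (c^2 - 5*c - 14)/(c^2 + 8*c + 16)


(1) = y/(y + 3)
(2) = (b^2 - 3*b - 28)/(b^2 - 11*b + 24)
(3) = (s^2 - 8*s + 12)/(s^2 + 8*s + 12)
(4) = (n^2 - 10*n + 16)/(n^2 + 2*n - 15)
(5) = (c^2 - 5*c - 14)/(c^2 + 8*c + 16)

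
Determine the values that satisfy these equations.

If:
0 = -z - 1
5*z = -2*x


Then:
x = 5/2
z = -1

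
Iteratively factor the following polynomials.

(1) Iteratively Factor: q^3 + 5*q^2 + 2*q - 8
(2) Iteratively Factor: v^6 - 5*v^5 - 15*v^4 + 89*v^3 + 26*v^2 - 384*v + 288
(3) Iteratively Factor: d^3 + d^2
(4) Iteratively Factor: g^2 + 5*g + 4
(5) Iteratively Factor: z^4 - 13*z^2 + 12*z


(1) = (q + 2)*(q^2 + 3*q - 4) = (q + 2)*(q + 4)*(q - 1)
(2) = (v + 3)*(v^5 - 8*v^4 + 9*v^3 + 62*v^2 - 160*v + 96) = (v - 1)*(v + 3)*(v^4 - 7*v^3 + 2*v^2 + 64*v - 96) = (v - 4)*(v - 1)*(v + 3)*(v^3 - 3*v^2 - 10*v + 24) = (v - 4)^2*(v - 1)*(v + 3)*(v^2 + v - 6) = (v - 4)^2*(v - 2)*(v - 1)*(v + 3)*(v + 3)
(3) = (d)*(d^2 + d) = d*(d + 1)*(d)
(4) = (g + 1)*(g + 4)
(5) = (z + 4)*(z^3 - 4*z^2 + 3*z) = (z - 3)*(z + 4)*(z^2 - z) = (z - 3)*(z - 1)*(z + 4)*(z)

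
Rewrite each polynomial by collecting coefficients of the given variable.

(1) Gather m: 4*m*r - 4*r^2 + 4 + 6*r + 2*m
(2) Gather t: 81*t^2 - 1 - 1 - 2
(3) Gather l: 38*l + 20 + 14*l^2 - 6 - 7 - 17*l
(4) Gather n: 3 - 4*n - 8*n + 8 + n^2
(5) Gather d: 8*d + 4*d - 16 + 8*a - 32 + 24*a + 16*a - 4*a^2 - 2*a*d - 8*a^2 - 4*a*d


(1) = m*(4*r + 2) - 4*r^2 + 6*r + 4
(2) = 81*t^2 - 4
(3) = 14*l^2 + 21*l + 7
(4) = n^2 - 12*n + 11
(5) = -12*a^2 + 48*a + d*(12 - 6*a) - 48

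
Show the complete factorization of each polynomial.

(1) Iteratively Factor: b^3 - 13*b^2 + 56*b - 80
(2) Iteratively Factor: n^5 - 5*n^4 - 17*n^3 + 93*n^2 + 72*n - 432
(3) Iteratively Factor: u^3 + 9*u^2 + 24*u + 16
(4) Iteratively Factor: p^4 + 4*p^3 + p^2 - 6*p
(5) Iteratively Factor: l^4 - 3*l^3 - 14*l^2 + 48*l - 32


(1) = (b - 4)*(b^2 - 9*b + 20) = (b - 4)^2*(b - 5)
(2) = (n + 3)*(n^4 - 8*n^3 + 7*n^2 + 72*n - 144) = (n - 4)*(n + 3)*(n^3 - 4*n^2 - 9*n + 36) = (n - 4)*(n - 3)*(n + 3)*(n^2 - n - 12) = (n - 4)^2*(n - 3)*(n + 3)*(n + 3)
(3) = (u + 1)*(u^2 + 8*u + 16) = (u + 1)*(u + 4)*(u + 4)
(4) = (p)*(p^3 + 4*p^2 + p - 6) = p*(p - 1)*(p^2 + 5*p + 6) = p*(p - 1)*(p + 2)*(p + 3)
(5) = (l - 4)*(l^3 + l^2 - 10*l + 8) = (l - 4)*(l - 2)*(l^2 + 3*l - 4) = (l - 4)*(l - 2)*(l + 4)*(l - 1)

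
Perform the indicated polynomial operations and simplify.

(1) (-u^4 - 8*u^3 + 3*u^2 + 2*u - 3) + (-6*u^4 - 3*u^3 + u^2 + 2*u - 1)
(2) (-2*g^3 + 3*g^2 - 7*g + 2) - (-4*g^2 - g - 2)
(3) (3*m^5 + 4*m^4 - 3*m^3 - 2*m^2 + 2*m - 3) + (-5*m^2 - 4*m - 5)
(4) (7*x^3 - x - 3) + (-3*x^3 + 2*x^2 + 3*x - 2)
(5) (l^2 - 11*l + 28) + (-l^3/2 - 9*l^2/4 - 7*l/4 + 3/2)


(1) = -7*u^4 - 11*u^3 + 4*u^2 + 4*u - 4
(2) = -2*g^3 + 7*g^2 - 6*g + 4
(3) = 3*m^5 + 4*m^4 - 3*m^3 - 7*m^2 - 2*m - 8
(4) = 4*x^3 + 2*x^2 + 2*x - 5
(5) = -l^3/2 - 5*l^2/4 - 51*l/4 + 59/2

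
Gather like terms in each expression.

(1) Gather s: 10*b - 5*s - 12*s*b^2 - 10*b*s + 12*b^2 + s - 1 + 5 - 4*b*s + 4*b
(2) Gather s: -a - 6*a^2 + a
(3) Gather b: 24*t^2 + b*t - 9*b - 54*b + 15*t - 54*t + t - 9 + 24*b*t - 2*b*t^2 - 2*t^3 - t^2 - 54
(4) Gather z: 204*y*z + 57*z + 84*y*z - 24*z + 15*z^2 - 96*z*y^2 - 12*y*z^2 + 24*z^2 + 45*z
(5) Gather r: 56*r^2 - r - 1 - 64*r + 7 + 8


(1) = 12*b^2 + 14*b + s*(-12*b^2 - 14*b - 4) + 4
(2) = -6*a^2
(3) = b*(-2*t^2 + 25*t - 63) - 2*t^3 + 23*t^2 - 38*t - 63
(4) = z^2*(39 - 12*y) + z*(-96*y^2 + 288*y + 78)
(5) = 56*r^2 - 65*r + 14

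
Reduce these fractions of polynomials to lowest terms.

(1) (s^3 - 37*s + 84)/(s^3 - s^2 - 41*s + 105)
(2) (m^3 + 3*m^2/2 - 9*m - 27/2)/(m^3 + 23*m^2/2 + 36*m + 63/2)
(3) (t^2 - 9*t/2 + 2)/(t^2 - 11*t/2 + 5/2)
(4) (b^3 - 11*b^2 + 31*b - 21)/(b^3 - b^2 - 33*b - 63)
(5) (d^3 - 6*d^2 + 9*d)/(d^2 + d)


(1) = (s - 4)/(s - 5)
(2) = (m - 3)/(m + 7)
(3) = (t - 4)/(t - 5)
(4) = (b^2 - 4*b + 3)/(b^2 + 6*b + 9)
(5) = (d^2 - 6*d + 9)/(d + 1)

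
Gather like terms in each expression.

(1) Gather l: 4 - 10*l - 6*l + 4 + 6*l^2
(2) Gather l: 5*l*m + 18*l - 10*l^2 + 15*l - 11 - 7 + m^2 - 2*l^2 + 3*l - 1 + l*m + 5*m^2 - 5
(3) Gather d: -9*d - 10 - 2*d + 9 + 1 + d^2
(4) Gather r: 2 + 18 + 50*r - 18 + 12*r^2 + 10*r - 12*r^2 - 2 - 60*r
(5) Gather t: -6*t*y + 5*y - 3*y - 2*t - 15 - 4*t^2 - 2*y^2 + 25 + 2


(1) = 6*l^2 - 16*l + 8
(2) = -12*l^2 + l*(6*m + 36) + 6*m^2 - 24
(3) = d^2 - 11*d
(4) = 0
(5) = -4*t^2 + t*(-6*y - 2) - 2*y^2 + 2*y + 12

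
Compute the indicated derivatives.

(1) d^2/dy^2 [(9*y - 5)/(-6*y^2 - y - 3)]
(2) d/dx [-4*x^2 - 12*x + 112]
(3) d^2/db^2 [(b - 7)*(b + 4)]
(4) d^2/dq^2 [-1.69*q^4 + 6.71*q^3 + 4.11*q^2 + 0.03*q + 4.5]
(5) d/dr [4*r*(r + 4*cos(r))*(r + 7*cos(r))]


(1) = 2*(-(9*y - 5)*(12*y + 1)^2 + 3*(54*y - 7)*(6*y^2 + y + 3))/(6*y^2 + y + 3)^3
(2) = -8*x - 12
(3) = 2
(4) = -20.28*q^2 + 40.26*q + 8.22
(5) = -44*r^2*sin(r) + 12*r^2 - 112*r*sin(2*r) + 88*r*cos(r) + 112*cos(r)^2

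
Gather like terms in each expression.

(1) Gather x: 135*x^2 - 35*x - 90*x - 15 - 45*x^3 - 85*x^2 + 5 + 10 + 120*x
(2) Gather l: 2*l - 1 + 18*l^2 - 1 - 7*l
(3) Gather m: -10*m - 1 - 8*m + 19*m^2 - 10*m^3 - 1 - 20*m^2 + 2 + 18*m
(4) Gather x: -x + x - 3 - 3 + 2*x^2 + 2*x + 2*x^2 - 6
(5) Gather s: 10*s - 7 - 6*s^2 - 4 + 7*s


(1) = -45*x^3 + 50*x^2 - 5*x
(2) = 18*l^2 - 5*l - 2
(3) = -10*m^3 - m^2
(4) = 4*x^2 + 2*x - 12
(5) = -6*s^2 + 17*s - 11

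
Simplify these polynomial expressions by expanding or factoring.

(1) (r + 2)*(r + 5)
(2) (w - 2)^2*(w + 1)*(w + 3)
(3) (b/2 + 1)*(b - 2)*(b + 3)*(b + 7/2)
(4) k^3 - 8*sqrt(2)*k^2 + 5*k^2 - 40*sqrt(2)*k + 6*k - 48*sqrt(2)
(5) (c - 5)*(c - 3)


(1) = r^2 + 7*r + 10
(2) = w^4 - 9*w^2 + 4*w + 12
(3) = b^4/2 + 13*b^3/4 + 13*b^2/4 - 13*b - 21
(4) = (k + 2)*(k + 3)*(k - 8*sqrt(2))
(5) = c^2 - 8*c + 15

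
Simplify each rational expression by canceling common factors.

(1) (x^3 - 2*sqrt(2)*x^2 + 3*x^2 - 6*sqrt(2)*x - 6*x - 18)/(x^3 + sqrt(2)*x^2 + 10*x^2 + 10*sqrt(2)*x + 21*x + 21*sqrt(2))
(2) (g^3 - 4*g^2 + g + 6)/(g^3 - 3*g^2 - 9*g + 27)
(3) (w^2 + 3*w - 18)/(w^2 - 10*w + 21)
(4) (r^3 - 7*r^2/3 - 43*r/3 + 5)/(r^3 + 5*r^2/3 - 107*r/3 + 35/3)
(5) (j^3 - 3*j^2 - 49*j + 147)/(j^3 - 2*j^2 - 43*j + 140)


(1) = (x - 3*sqrt(2))/(x + 7)
(2) = (g^2 - g - 2)/(g^2 - 9)
(3) = (w + 6)/(w - 7)
(4) = (r + 3)/(r + 7)
(5) = (j^2 - 10*j + 21)/(j^2 - 9*j + 20)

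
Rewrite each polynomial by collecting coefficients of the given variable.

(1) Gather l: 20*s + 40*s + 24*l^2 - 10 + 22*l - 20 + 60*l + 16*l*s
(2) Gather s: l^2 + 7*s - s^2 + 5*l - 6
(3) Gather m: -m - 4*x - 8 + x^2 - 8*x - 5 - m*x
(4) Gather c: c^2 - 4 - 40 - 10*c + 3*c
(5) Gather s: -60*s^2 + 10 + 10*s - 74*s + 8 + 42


(1) = 24*l^2 + l*(16*s + 82) + 60*s - 30
(2) = l^2 + 5*l - s^2 + 7*s - 6
(3) = m*(-x - 1) + x^2 - 12*x - 13
(4) = c^2 - 7*c - 44
(5) = -60*s^2 - 64*s + 60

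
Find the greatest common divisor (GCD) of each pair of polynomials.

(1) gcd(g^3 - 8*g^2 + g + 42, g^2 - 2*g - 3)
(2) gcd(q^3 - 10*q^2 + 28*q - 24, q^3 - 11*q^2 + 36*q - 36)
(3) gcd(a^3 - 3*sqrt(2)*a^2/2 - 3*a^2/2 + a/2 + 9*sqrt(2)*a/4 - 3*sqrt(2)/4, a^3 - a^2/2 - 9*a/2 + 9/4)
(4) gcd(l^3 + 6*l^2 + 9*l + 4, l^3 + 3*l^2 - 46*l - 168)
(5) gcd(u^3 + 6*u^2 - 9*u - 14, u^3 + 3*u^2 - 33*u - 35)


(1) = g - 3
(2) = gcd((q - 6)*(q - 2)^2, (q - 6)*(q - 3)*(q - 2)) = q^2 - 8*q + 12
(3) = gcd((a - 1)*(a - 1/2)*(a - 3*sqrt(2)/2), (a - 1/2)*(a - 3*sqrt(2)/2)*(a + 3*sqrt(2)/2)) = a^2 + a*(-3*sqrt(2)/2 - 1/2) + 3*sqrt(2)/4
(4) = l + 4
(5) = gcd((u - 2)*(u + 1)*(u + 7), (u - 5)*(u + 1)*(u + 7)) = u^2 + 8*u + 7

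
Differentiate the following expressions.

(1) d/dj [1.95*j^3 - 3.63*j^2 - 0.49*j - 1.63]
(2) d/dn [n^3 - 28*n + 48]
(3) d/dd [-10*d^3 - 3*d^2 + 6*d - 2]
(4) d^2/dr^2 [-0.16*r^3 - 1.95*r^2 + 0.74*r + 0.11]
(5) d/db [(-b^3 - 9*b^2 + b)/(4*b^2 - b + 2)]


(1) = 5.85*j^2 - 7.26*j - 0.49
(2) = 3*n^2 - 28
(3) = -30*d^2 - 6*d + 6
(4) = -0.96*r - 3.9
(5) = (-4*b^4 + 2*b^3 - b^2 - 36*b + 2)/(16*b^4 - 8*b^3 + 17*b^2 - 4*b + 4)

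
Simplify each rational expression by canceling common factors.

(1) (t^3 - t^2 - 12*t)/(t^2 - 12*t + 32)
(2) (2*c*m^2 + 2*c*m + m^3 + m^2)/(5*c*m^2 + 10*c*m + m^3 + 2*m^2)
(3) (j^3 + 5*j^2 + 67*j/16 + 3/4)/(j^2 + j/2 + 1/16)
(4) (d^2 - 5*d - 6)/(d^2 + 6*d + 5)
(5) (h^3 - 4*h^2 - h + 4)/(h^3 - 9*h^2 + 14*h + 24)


(1) = (t^2 + 3*t)/(t - 8)
(2) = (2*c*m + 2*c + m^2 + m)/(5*c*m + 10*c + m^2 + 2*m)
(3) = (4*j^2 + 19*j + 12)/(4*j + 1)
(4) = (d - 6)/(d + 5)
(5) = (h - 1)/(h - 6)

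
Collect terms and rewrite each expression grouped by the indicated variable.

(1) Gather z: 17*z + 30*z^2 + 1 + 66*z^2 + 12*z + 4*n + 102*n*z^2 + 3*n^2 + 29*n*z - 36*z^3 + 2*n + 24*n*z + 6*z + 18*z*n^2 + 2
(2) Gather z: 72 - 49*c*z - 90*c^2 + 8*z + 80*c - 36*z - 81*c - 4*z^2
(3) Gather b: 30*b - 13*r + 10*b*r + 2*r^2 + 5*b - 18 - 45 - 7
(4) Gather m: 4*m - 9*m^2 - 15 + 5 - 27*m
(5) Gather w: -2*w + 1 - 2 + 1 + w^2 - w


(1) = 3*n^2 + 6*n - 36*z^3 + z^2*(102*n + 96) + z*(18*n^2 + 53*n + 35) + 3
(2) = -90*c^2 - c - 4*z^2 + z*(-49*c - 28) + 72
(3) = b*(10*r + 35) + 2*r^2 - 13*r - 70
(4) = -9*m^2 - 23*m - 10
(5) = w^2 - 3*w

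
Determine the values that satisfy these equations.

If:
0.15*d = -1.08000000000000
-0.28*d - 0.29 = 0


Then:
No Solution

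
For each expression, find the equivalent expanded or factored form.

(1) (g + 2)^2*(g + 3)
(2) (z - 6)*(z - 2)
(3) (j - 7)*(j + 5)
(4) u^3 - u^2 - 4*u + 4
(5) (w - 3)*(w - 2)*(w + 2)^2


(1) = g^3 + 7*g^2 + 16*g + 12
(2) = z^2 - 8*z + 12
(3) = j^2 - 2*j - 35
(4) = (u - 2)*(u - 1)*(u + 2)
(5) = w^4 - w^3 - 10*w^2 + 4*w + 24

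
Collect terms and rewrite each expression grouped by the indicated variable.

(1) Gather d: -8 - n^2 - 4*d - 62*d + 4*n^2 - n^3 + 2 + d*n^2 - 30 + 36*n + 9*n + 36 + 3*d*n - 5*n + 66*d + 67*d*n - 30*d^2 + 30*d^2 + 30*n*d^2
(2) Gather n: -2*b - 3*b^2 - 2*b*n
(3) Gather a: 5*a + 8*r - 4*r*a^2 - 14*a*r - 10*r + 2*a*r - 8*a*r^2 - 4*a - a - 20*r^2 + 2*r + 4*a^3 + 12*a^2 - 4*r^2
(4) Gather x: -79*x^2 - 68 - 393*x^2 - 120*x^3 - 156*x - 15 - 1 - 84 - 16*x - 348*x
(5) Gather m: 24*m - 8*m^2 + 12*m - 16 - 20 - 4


(1) = 30*d^2*n + d*(n^2 + 70*n) - n^3 + 3*n^2 + 40*n
(2) = -3*b^2 - 2*b*n - 2*b
(3) = 4*a^3 + a^2*(12 - 4*r) + a*(-8*r^2 - 12*r) - 24*r^2
(4) = -120*x^3 - 472*x^2 - 520*x - 168
(5) = -8*m^2 + 36*m - 40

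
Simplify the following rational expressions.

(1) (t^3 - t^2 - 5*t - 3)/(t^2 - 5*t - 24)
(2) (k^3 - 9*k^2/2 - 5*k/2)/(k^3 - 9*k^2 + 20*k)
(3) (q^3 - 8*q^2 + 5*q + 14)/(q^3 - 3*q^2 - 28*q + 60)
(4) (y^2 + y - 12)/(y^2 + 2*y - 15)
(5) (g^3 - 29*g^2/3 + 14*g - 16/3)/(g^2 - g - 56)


(1) = (t^3 - t^2 - 5*t - 3)/(t^2 - 5*t - 24)
(2) = (2*k + 1)/(2*k - 8)
(3) = (q^2 - 6*q - 7)/(q^2 - q - 30)
(4) = (y + 4)/(y + 5)
(5) = (3*g^2 - 5*g + 2)/(3*g + 21)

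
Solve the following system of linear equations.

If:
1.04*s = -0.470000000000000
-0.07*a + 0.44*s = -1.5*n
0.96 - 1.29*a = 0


Then:
a = 0.74
n = 0.17
s = -0.45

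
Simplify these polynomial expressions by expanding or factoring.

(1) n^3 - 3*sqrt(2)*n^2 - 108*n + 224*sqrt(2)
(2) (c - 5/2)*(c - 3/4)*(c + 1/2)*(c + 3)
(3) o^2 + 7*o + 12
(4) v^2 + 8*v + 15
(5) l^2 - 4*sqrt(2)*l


(1) = (n - 8*sqrt(2))*(n - 2*sqrt(2))*(n + 7*sqrt(2))
(2) = c^4 + c^3/4 - 8*c^2 + 27*c/16 + 45/16
(3) = (o + 3)*(o + 4)
(4) = (v + 3)*(v + 5)
(5) = l*(l - 4*sqrt(2))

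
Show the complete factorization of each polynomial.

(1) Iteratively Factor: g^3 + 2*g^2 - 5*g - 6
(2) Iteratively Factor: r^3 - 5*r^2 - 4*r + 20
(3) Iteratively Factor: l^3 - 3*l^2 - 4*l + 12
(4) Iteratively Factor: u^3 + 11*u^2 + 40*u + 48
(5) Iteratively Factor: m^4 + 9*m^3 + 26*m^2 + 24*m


(1) = (g - 2)*(g^2 + 4*g + 3) = (g - 2)*(g + 1)*(g + 3)
(2) = (r - 2)*(r^2 - 3*r - 10) = (r - 5)*(r - 2)*(r + 2)
(3) = (l - 2)*(l^2 - l - 6) = (l - 3)*(l - 2)*(l + 2)
(4) = (u + 3)*(u^2 + 8*u + 16) = (u + 3)*(u + 4)*(u + 4)
(5) = (m + 2)*(m^3 + 7*m^2 + 12*m) = (m + 2)*(m + 4)*(m^2 + 3*m) = m*(m + 2)*(m + 4)*(m + 3)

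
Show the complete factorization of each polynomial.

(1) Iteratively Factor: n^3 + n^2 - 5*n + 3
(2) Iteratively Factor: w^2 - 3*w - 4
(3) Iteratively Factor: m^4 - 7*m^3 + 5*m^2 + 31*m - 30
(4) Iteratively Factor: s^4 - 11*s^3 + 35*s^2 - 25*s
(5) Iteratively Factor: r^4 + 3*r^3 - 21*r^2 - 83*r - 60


(1) = (n - 1)*(n^2 + 2*n - 3) = (n - 1)*(n + 3)*(n - 1)
(2) = (w - 4)*(w + 1)
(3) = (m - 3)*(m^3 - 4*m^2 - 7*m + 10) = (m - 3)*(m + 2)*(m^2 - 6*m + 5) = (m - 3)*(m - 1)*(m + 2)*(m - 5)
(4) = (s - 1)*(s^3 - 10*s^2 + 25*s) = s*(s - 1)*(s^2 - 10*s + 25) = s*(s - 5)*(s - 1)*(s - 5)
(5) = (r + 4)*(r^3 - r^2 - 17*r - 15) = (r - 5)*(r + 4)*(r^2 + 4*r + 3) = (r - 5)*(r + 3)*(r + 4)*(r + 1)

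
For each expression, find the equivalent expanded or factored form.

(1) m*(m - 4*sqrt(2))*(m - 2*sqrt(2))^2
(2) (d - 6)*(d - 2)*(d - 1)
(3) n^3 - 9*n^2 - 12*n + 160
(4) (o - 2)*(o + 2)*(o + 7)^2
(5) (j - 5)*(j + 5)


(1) = m^4 - 8*sqrt(2)*m^3 + 40*m^2 - 32*sqrt(2)*m
(2) = d^3 - 9*d^2 + 20*d - 12
(3) = (n - 8)*(n - 5)*(n + 4)
(4) = o^4 + 14*o^3 + 45*o^2 - 56*o - 196
(5) = j^2 - 25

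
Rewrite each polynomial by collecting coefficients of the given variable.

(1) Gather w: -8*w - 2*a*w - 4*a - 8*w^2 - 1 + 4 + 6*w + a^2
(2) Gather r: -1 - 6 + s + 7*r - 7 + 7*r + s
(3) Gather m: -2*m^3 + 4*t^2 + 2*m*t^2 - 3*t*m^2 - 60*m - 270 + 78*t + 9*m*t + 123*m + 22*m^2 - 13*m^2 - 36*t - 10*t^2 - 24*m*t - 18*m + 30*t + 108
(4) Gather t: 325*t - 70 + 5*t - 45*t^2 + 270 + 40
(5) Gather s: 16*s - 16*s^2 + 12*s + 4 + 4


(1) = a^2 - 4*a - 8*w^2 + w*(-2*a - 2) + 3
(2) = 14*r + 2*s - 14
(3) = -2*m^3 + m^2*(9 - 3*t) + m*(2*t^2 - 15*t + 45) - 6*t^2 + 72*t - 162
(4) = -45*t^2 + 330*t + 240
(5) = -16*s^2 + 28*s + 8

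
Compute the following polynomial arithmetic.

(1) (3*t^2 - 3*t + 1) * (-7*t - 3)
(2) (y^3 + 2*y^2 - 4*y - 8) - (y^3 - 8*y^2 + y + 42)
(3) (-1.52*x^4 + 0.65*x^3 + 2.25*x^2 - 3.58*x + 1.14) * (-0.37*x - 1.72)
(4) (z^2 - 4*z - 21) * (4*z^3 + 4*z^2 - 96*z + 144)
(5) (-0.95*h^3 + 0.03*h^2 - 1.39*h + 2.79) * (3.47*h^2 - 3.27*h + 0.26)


(1) = -21*t^3 + 12*t^2 + 2*t - 3
(2) = 10*y^2 - 5*y - 50
(3) = 0.5624*x^5 + 2.3739*x^4 - 1.9505*x^3 - 2.5454*x^2 + 5.7358*x - 1.9608
(4) = 4*z^5 - 12*z^4 - 196*z^3 + 444*z^2 + 1440*z - 3024
(5) = -3.2965*h^5 + 3.2106*h^4 - 5.1684*h^3 + 14.2344*h^2 - 9.4847*h + 0.7254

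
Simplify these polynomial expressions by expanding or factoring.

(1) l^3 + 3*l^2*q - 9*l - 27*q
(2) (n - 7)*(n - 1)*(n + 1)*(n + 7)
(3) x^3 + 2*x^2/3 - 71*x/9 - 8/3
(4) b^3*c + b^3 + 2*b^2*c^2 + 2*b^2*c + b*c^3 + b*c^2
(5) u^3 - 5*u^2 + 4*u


(1) = (l - 3)*(l + 3)*(l + 3*q)
(2) = n^4 - 50*n^2 + 49
(3) = (x - 8/3)*(x + 1/3)*(x + 3)
(4) = (b + c)^2*(b*c + b)
(5) = u*(u - 4)*(u - 1)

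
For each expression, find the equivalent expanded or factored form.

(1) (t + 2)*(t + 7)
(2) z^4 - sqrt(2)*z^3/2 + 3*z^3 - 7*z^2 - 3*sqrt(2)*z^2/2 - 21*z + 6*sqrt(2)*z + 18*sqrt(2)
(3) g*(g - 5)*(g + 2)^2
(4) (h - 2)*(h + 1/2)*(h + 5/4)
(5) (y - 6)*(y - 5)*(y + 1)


(1) = t^2 + 9*t + 14
(2) = (z + 3)*(z - 3*sqrt(2)/2)*(z - sqrt(2))*(z + 2*sqrt(2))
(3) = g^4 - g^3 - 16*g^2 - 20*g
(4) = h^3 - h^2/4 - 23*h/8 - 5/4
(5) = y^3 - 10*y^2 + 19*y + 30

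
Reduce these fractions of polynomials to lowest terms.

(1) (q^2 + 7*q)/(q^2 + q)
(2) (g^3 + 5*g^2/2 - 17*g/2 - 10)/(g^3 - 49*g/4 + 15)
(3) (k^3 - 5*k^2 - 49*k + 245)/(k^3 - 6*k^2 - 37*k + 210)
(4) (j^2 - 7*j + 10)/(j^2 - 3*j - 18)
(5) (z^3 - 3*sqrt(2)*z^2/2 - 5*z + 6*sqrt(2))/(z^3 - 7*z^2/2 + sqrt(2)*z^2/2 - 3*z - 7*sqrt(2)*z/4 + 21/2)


(1) = (q + 7)/(q + 1)
(2) = (2*g + 2)/(2*g - 3)
(3) = (k + 7)/(k + 6)
(4) = (j^2 - 7*j + 10)/(j^2 - 3*j - 18)
(5) = (8*z - 16*sqrt(2))/(8*z - 28)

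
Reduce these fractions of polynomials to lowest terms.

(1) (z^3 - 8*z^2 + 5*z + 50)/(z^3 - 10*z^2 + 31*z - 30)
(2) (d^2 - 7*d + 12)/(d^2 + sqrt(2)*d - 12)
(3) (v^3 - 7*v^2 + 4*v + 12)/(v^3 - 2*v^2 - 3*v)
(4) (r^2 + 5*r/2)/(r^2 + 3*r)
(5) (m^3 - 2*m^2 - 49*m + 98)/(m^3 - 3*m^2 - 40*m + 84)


(1) = (z^2 - 3*z - 10)/(z^2 - 5*z + 6)
(2) = (d^2 - 7*d + 12)/(d^2 + sqrt(2)*d - 12)
(3) = (v^2 - 8*v + 12)/(v^2 - 3*v)
(4) = (2*r + 5)/(2*r + 6)
(5) = (m + 7)/(m + 6)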